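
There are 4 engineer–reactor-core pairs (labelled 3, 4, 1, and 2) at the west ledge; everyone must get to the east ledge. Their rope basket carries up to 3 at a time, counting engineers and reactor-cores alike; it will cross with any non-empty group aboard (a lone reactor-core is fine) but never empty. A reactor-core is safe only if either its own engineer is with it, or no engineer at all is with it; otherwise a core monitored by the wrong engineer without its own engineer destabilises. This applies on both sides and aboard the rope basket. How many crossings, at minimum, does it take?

9

Counting alone: each trip to the east ledge takes at most 3 across and each return brings at least 1 back, so after t trips out (and t−1 returns) at most 3t − (t−1) of the 8 are across; that first reaches 8 at t = 4, so at least 7 crossings are needed.
The safety rule pushes this higher. Following every safe sequence of crossings, the most of the 8 that can be at the east ledge as the rope basket arrives there on crossing 7 is 7 — never all 8.
So no plan with fewer than 9 crossings exists, and this one achieves 9:
1. engineer 3 and reactor-core 3 cross → the east ledge.
2. engineer 3 crosses ← the west ledge.
3. engineer 3, engineer 4, and reactor-core 4 cross → the east ledge.
4. engineer 3 and reactor-core 3 cross ← the west ledge.
5. engineer 1, engineer 2, and engineer 3 cross → the east ledge.
6. reactor-core 4 crosses ← the west ledge.
7. reactor-core 3 and reactor-core 4 cross → the east ledge.
8. reactor-core 3 crosses ← the west ledge.
9. reactor-core 1, reactor-core 2, and reactor-core 3 cross → the east ledge.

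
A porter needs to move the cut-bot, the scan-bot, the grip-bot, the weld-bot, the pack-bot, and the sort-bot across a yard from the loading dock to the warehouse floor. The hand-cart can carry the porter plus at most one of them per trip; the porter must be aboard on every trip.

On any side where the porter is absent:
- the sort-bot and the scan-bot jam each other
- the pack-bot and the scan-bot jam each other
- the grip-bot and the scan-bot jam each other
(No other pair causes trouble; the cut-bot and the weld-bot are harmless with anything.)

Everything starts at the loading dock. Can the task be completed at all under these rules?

Following every safe sequence of crossings from the start, the most of the 6 that can be at the warehouse floor as the hand-cart arrives there on crossings 1, 3, 5, 7 is 1, 2, 3, 4 respectively; the best ever achieved is 4 of 6.
From crossing 9 on, no configuration arises that was not already reachable earlier: only 36 distinct safe configurations (who is on which side, and where the hand-cart is) can ever be reached, none of them has everyone across, and every continuation just revisits them. So no valid plan exists.

No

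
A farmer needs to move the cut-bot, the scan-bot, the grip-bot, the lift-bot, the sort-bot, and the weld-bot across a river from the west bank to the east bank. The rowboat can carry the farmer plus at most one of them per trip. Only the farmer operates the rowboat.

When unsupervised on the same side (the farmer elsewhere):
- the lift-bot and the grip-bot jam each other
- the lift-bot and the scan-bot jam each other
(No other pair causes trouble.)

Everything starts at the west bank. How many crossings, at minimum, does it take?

13

Counting alone: the farmer can take at most 1 across per trip to the east bank, so moving all 6 needs at least 6 loaded trips out, with a return between consecutive ones — at least 11 crossings.
The safety rule pushes this higher. Following every safe sequence of crossings, the most of the 6 that can be at the east bank as the rowboat arrives there on crossing 11 is 5 — never all 6.
So no plan with fewer than 13 crossings exists, and this one achieves 13:
1. Farmer goes to the east bank with the lift-bot.
2. Farmer goes back to the west bank alone.
3. Farmer goes to the east bank with the cut-bot.
4. Farmer goes back to the west bank alone.
5. Farmer goes to the east bank with the scan-bot.
6. Farmer goes back to the west bank with the lift-bot.
7. Farmer goes to the east bank with the grip-bot.
8. Farmer goes back to the west bank alone.
9. Farmer goes to the east bank with the sort-bot.
10. Farmer goes back to the west bank alone.
11. Farmer goes to the east bank with the weld-bot.
12. Farmer goes back to the west bank alone.
13. Farmer goes to the east bank with the lift-bot.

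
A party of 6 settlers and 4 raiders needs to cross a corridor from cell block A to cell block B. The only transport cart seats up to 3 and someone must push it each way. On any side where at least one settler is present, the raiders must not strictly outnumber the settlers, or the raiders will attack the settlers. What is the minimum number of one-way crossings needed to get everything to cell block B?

Counting alone: each trip to cell block B takes at most 3 across and each return brings at least 1 back, so after t trips out (and t−1 returns) at most 3t − (t−1) of the 10 are across; that first reaches 10 at t = 5, so at least 9 crossings are needed.
The plan below uses exactly 9 crossings, so it is optimal:
1. 2 raiders → cell block B.  (cell block A: 6S 2R; cell block B: 0S 2R)
2. 1 raider ← cell block A.  (cell block A: 6S 3R; cell block B: 0S 1R)
3. 3 raiders → cell block B.  (cell block A: 6S 0R; cell block B: 0S 4R)
4. 1 raider ← cell block A.  (cell block A: 6S 1R; cell block B: 0S 3R)
5. 3 settlers → cell block B.  (cell block A: 3S 1R; cell block B: 3S 3R)
6. 1 raider ← cell block A.  (cell block A: 3S 2R; cell block B: 3S 2R)
7. 1 settler and 2 raiders → cell block B.  (cell block A: 2S 0R; cell block B: 4S 4R)
8. 1 raider ← cell block A.  (cell block A: 2S 1R; cell block B: 4S 3R)
9. 2 settlers and 1 raider → cell block B.  (cell block A: 0S 0R; cell block B: 6S 4R)

9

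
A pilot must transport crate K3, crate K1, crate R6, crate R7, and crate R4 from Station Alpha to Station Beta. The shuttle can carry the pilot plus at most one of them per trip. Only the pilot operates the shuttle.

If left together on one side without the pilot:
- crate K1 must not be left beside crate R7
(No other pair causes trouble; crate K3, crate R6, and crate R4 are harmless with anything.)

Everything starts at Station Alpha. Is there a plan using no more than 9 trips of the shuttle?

Yes

Yes — this plan uses 9 crossings (≤ 9):
1. Pilot goes to Station Beta with crate K1.  [Station Alpha: crate K3, crate R4, crate R6, crate R7 | Station Beta: crate K1]
2. Pilot goes back to Station Alpha alone.  [Station Alpha: crate K3, crate R4, crate R6, crate R7 | Station Beta: crate K1]
3. Pilot goes to Station Beta with crate K3.  [Station Alpha: crate R4, crate R6, crate R7 | Station Beta: crate K1, crate K3]
4. Pilot goes back to Station Alpha alone.  [Station Alpha: crate R4, crate R6, crate R7 | Station Beta: crate K1, crate K3]
5. Pilot goes to Station Beta with crate R6.  [Station Alpha: crate R4, crate R7 | Station Beta: crate K1, crate K3, crate R6]
6. Pilot goes back to Station Alpha alone.  [Station Alpha: crate R4, crate R7 | Station Beta: crate K1, crate K3, crate R6]
7. Pilot goes to Station Beta with crate R4.  [Station Alpha: crate R7 | Station Beta: crate K1, crate K3, crate R4, crate R6]
8. Pilot goes back to Station Alpha alone.  [Station Alpha: crate R7 | Station Beta: crate K1, crate K3, crate R4, crate R6]
9. Pilot goes to Station Beta with crate R7.  [Station Alpha: — | Station Beta: crate K1, crate K3, crate R4, crate R6, crate R7]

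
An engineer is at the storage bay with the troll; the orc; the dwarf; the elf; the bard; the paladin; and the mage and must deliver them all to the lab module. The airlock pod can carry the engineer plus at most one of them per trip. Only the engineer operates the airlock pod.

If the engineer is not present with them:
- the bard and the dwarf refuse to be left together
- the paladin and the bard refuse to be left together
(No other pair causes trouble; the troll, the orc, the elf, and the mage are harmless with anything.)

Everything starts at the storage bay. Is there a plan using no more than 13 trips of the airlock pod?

No

Counting alone: the engineer can take at most 1 across per trip to the lab module, so moving all 7 needs at least 7 loaded trips out, with a return between consecutive ones — at least 13 crossings.
The safety rule pushes this higher. Following every safe sequence of crossings, the most of the 7 that can be at the lab module as the airlock pod arrives there on crossing 13 is 6 — never all 7.
So the move cannot be finished within 13 crossings. (The shortest complete plan takes 15:)
1. Engineer goes to the lab module with the bard.
2. Engineer goes back to the storage bay alone.
3. Engineer goes to the lab module with the troll.
4. Engineer goes back to the storage bay alone.
5. Engineer goes to the lab module with the orc.
6. Engineer goes back to the storage bay alone.
7. Engineer goes to the lab module with the dwarf.
8. Engineer goes back to the storage bay with the bard.
9. Engineer goes to the lab module with the paladin.
10. Engineer goes back to the storage bay alone.
11. Engineer goes to the lab module with the elf.
12. Engineer goes back to the storage bay alone.
13. Engineer goes to the lab module with the mage.
14. Engineer goes back to the storage bay alone.
15. Engineer goes to the lab module with the bard.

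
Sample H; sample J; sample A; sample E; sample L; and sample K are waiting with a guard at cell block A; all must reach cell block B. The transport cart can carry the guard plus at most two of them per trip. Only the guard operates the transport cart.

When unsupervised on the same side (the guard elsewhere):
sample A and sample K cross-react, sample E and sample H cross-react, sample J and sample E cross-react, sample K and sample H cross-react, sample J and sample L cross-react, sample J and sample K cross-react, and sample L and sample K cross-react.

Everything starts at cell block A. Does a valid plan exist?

Whatever the first load, the items left behind include a forbidden pair without the guard. No opening move is safe, so no plan exists.

No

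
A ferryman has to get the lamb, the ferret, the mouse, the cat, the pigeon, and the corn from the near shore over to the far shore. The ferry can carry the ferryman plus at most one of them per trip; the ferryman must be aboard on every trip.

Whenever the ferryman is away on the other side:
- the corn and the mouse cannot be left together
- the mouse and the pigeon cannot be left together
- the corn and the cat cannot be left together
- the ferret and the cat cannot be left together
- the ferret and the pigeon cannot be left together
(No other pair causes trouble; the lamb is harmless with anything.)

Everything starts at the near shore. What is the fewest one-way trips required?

Whatever the first load, the items left behind include a forbidden pair without the ferryman. No opening move is safe, so no plan exists.

impossible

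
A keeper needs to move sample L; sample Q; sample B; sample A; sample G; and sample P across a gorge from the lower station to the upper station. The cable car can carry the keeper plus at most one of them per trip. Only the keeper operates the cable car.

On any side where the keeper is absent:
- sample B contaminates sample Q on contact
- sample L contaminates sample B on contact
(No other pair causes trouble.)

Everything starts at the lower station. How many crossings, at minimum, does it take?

Counting alone: the keeper can take at most 1 across per trip to the upper station, so moving all 6 needs at least 6 loaded trips out, with a return between consecutive ones — at least 11 crossings.
The safety rule pushes this higher. Following every safe sequence of crossings, the most of the 6 that can be at the upper station as the cable car arrives there on crossing 11 is 5 — never all 6.
So no plan with fewer than 13 crossings exists, and this one achieves 13:
1. Keeper goes to the upper station with sample B.  [the lower station: sample A, sample G, sample L, sample P, sample Q | the upper station: sample B]
2. Keeper goes back to the lower station alone.  [the lower station: sample A, sample G, sample L, sample P, sample Q | the upper station: sample B]
3. Keeper goes to the upper station with sample L.  [the lower station: sample A, sample G, sample P, sample Q | the upper station: sample B, sample L]
4. Keeper goes back to the lower station with sample B.  [the lower station: sample A, sample B, sample G, sample P, sample Q | the upper station: sample L]
5. Keeper goes to the upper station with sample Q.  [the lower station: sample A, sample B, sample G, sample P | the upper station: sample L, sample Q]
6. Keeper goes back to the lower station alone.  [the lower station: sample A, sample B, sample G, sample P | the upper station: sample L, sample Q]
7. Keeper goes to the upper station with sample A.  [the lower station: sample B, sample G, sample P | the upper station: sample A, sample L, sample Q]
8. Keeper goes back to the lower station alone.  [the lower station: sample B, sample G, sample P | the upper station: sample A, sample L, sample Q]
9. Keeper goes to the upper station with sample G.  [the lower station: sample B, sample P | the upper station: sample A, sample G, sample L, sample Q]
10. Keeper goes back to the lower station alone.  [the lower station: sample B, sample P | the upper station: sample A, sample G, sample L, sample Q]
11. Keeper goes to the upper station with sample P.  [the lower station: sample B | the upper station: sample A, sample G, sample L, sample P, sample Q]
12. Keeper goes back to the lower station alone.  [the lower station: sample B | the upper station: sample A, sample G, sample L, sample P, sample Q]
13. Keeper goes to the upper station with sample B.  [the lower station: — | the upper station: sample A, sample B, sample G, sample L, sample P, sample Q]

13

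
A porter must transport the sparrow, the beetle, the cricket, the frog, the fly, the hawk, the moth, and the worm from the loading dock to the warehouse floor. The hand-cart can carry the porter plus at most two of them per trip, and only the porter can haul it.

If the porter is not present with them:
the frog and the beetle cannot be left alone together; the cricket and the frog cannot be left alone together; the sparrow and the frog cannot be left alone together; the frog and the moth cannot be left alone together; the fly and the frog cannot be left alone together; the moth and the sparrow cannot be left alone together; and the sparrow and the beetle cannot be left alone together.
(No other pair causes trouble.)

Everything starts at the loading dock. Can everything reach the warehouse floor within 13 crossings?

Yes — this plan uses 13 crossings (≤ 13):
1. Porter goes to the warehouse floor with the frog and the sparrow.
2. Porter goes back to the loading dock with the sparrow.
3. Porter goes to the warehouse floor with the cricket and the sparrow.
4. Porter goes back to the loading dock with the frog.
5. Porter goes to the warehouse floor with the fly and the frog.
6. Porter goes back to the loading dock with the frog.
7. Porter goes to the warehouse floor with the beetle and the moth.
8. Porter goes back to the loading dock with the sparrow.
9. Porter goes to the warehouse floor with the hawk and the sparrow.
10. Porter goes back to the loading dock with the sparrow.
11. Porter goes to the warehouse floor with the sparrow and the worm.
12. Porter goes back to the loading dock with the sparrow.
13. Porter goes to the warehouse floor with the frog and the sparrow.

Yes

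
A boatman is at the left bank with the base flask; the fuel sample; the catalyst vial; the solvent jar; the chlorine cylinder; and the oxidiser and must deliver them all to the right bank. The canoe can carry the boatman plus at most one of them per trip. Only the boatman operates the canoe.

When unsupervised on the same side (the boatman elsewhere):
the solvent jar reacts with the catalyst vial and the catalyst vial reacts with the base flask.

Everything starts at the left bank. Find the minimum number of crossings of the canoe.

13

Counting alone: the boatman can take at most 1 across per trip to the right bank, so moving all 6 needs at least 6 loaded trips out, with a return between consecutive ones — at least 11 crossings.
The safety rule pushes this higher. Following every safe sequence of crossings, the most of the 6 that can be at the right bank as the canoe arrives there on crossing 11 is 5 — never all 6.
So no plan with fewer than 13 crossings exists, and this one achieves 13:
1. Boatman goes to the right bank with the catalyst vial.  [the left bank: the base flask, the chlorine cylinder, the fuel sample, the oxidiser, the solvent jar | the right bank: the catalyst vial]
2. Boatman goes back to the left bank alone.  [the left bank: the base flask, the chlorine cylinder, the fuel sample, the oxidiser, the solvent jar | the right bank: the catalyst vial]
3. Boatman goes to the right bank with the base flask.  [the left bank: the chlorine cylinder, the fuel sample, the oxidiser, the solvent jar | the right bank: the base flask, the catalyst vial]
4. Boatman goes back to the left bank with the catalyst vial.  [the left bank: the catalyst vial, the chlorine cylinder, the fuel sample, the oxidiser, the solvent jar | the right bank: the base flask]
5. Boatman goes to the right bank with the solvent jar.  [the left bank: the catalyst vial, the chlorine cylinder, the fuel sample, the oxidiser | the right bank: the base flask, the solvent jar]
6. Boatman goes back to the left bank alone.  [the left bank: the catalyst vial, the chlorine cylinder, the fuel sample, the oxidiser | the right bank: the base flask, the solvent jar]
7. Boatman goes to the right bank with the fuel sample.  [the left bank: the catalyst vial, the chlorine cylinder, the oxidiser | the right bank: the base flask, the fuel sample, the solvent jar]
8. Boatman goes back to the left bank alone.  [the left bank: the catalyst vial, the chlorine cylinder, the oxidiser | the right bank: the base flask, the fuel sample, the solvent jar]
9. Boatman goes to the right bank with the chlorine cylinder.  [the left bank: the catalyst vial, the oxidiser | the right bank: the base flask, the chlorine cylinder, the fuel sample, the solvent jar]
10. Boatman goes back to the left bank alone.  [the left bank: the catalyst vial, the oxidiser | the right bank: the base flask, the chlorine cylinder, the fuel sample, the solvent jar]
11. Boatman goes to the right bank with the oxidiser.  [the left bank: the catalyst vial | the right bank: the base flask, the chlorine cylinder, the fuel sample, the oxidiser, the solvent jar]
12. Boatman goes back to the left bank alone.  [the left bank: the catalyst vial | the right bank: the base flask, the chlorine cylinder, the fuel sample, the oxidiser, the solvent jar]
13. Boatman goes to the right bank with the catalyst vial.  [the left bank: — | the right bank: the base flask, the catalyst vial, the chlorine cylinder, the fuel sample, the oxidiser, the solvent jar]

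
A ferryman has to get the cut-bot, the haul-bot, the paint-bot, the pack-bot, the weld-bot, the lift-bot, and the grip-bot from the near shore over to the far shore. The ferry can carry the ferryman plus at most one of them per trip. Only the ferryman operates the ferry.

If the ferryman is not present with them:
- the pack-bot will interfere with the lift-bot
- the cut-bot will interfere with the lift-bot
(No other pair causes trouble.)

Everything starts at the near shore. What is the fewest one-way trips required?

Counting alone: the ferryman can take at most 1 across per trip to the far shore, so moving all 7 needs at least 7 loaded trips out, with a return between consecutive ones — at least 13 crossings.
The safety rule pushes this higher. Following every safe sequence of crossings, the most of the 7 that can be at the far shore as the ferry arrives there on crossing 13 is 6 — never all 7.
So no plan with fewer than 15 crossings exists, and this one achieves 15:
1. Ferryman goes to the far shore with the lift-bot.
2. Ferryman goes back to the near shore alone.
3. Ferryman goes to the far shore with the cut-bot.
4. Ferryman goes back to the near shore with the lift-bot.
5. Ferryman goes to the far shore with the pack-bot.
6. Ferryman goes back to the near shore alone.
7. Ferryman goes to the far shore with the haul-bot.
8. Ferryman goes back to the near shore alone.
9. Ferryman goes to the far shore with the paint-bot.
10. Ferryman goes back to the near shore alone.
11. Ferryman goes to the far shore with the weld-bot.
12. Ferryman goes back to the near shore alone.
13. Ferryman goes to the far shore with the grip-bot.
14. Ferryman goes back to the near shore alone.
15. Ferryman goes to the far shore with the lift-bot.

15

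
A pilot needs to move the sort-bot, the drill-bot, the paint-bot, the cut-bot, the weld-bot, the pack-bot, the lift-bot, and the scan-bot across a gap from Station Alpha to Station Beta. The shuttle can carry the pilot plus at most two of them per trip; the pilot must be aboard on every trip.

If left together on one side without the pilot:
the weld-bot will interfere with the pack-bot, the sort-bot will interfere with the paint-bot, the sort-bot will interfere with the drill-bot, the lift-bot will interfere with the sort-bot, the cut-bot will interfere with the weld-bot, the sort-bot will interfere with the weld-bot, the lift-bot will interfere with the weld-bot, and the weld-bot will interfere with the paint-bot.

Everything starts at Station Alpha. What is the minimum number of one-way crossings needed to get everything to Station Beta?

13

Counting alone: the pilot can take at most 2 across per trip to Station Beta, so moving all 8 needs at least 4 loaded trips out, with a return between consecutive ones — at least 7 crossings.
The safety rule pushes this higher. Following every safe sequence of crossings, the most of the 8 that can be at Station Beta as the shuttle arrives there on crossings 7, 9, 11 is 5, 6, 7 respectively — never all 8.
So no plan with fewer than 13 crossings exists, and this one achieves 13:
1. Pilot goes to Station Beta with the sort-bot and the weld-bot.  [Station Alpha: the cut-bot, the drill-bot, the lift-bot, the pack-bot, the paint-bot, the scan-bot | Station Beta: the sort-bot, the weld-bot]
2. Pilot goes back to Station Alpha with the sort-bot.  [Station Alpha: the cut-bot, the drill-bot, the lift-bot, the pack-bot, the paint-bot, the scan-bot, the sort-bot | Station Beta: the weld-bot]
3. Pilot goes to Station Beta with the drill-bot and the sort-bot.  [Station Alpha: the cut-bot, the lift-bot, the pack-bot, the paint-bot, the scan-bot | Station Beta: the drill-bot, the sort-bot, the weld-bot]
4. Pilot goes back to Station Alpha with the sort-bot.  [Station Alpha: the cut-bot, the lift-bot, the pack-bot, the paint-bot, the scan-bot, the sort-bot | Station Beta: the drill-bot, the weld-bot]
5. Pilot goes to Station Beta with the scan-bot and the sort-bot.  [Station Alpha: the cut-bot, the lift-bot, the pack-bot, the paint-bot | Station Beta: the drill-bot, the scan-bot, the sort-bot, the weld-bot]
6. Pilot goes back to Station Alpha with the sort-bot.  [Station Alpha: the cut-bot, the lift-bot, the pack-bot, the paint-bot, the sort-bot | Station Beta: the drill-bot, the scan-bot, the weld-bot]
7. Pilot goes to Station Beta with the lift-bot and the paint-bot.  [Station Alpha: the cut-bot, the pack-bot, the sort-bot | Station Beta: the drill-bot, the lift-bot, the paint-bot, the scan-bot, the weld-bot]
8. Pilot goes back to Station Alpha with the weld-bot.  [Station Alpha: the cut-bot, the pack-bot, the sort-bot, the weld-bot | Station Beta: the drill-bot, the lift-bot, the paint-bot, the scan-bot]
9. Pilot goes to Station Beta with the cut-bot and the weld-bot.  [Station Alpha: the pack-bot, the sort-bot | Station Beta: the cut-bot, the drill-bot, the lift-bot, the paint-bot, the scan-bot, the weld-bot]
10. Pilot goes back to Station Alpha with the weld-bot.  [Station Alpha: the pack-bot, the sort-bot, the weld-bot | Station Beta: the cut-bot, the drill-bot, the lift-bot, the paint-bot, the scan-bot]
11. Pilot goes to Station Beta with the pack-bot and the sort-bot.  [Station Alpha: the weld-bot | Station Beta: the cut-bot, the drill-bot, the lift-bot, the pack-bot, the paint-bot, the scan-bot, the sort-bot]
12. Pilot goes back to Station Alpha with the sort-bot.  [Station Alpha: the sort-bot, the weld-bot | Station Beta: the cut-bot, the drill-bot, the lift-bot, the pack-bot, the paint-bot, the scan-bot]
13. Pilot goes to Station Beta with the sort-bot and the weld-bot.  [Station Alpha: — | Station Beta: the cut-bot, the drill-bot, the lift-bot, the pack-bot, the paint-bot, the scan-bot, the sort-bot, the weld-bot]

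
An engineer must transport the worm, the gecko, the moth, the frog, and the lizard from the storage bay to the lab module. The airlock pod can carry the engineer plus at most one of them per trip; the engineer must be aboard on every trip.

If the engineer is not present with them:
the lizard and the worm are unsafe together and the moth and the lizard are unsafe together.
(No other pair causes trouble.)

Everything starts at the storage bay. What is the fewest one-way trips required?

Counting alone: the engineer can take at most 1 across per trip to the lab module, so moving all 5 needs at least 5 loaded trips out, with a return between consecutive ones — at least 9 crossings.
The safety rule pushes this higher. Following every safe sequence of crossings, the most of the 5 that can be at the lab module as the airlock pod arrives there on crossing 9 is 4 — never all 5.
So no plan with fewer than 11 crossings exists, and this one achieves 11:
1. Engineer goes to the lab module with the lizard.  [the storage bay: the frog, the gecko, the moth, the worm | the lab module: the lizard]
2. Engineer goes back to the storage bay alone.  [the storage bay: the frog, the gecko, the moth, the worm | the lab module: the lizard]
3. Engineer goes to the lab module with the worm.  [the storage bay: the frog, the gecko, the moth | the lab module: the lizard, the worm]
4. Engineer goes back to the storage bay with the lizard.  [the storage bay: the frog, the gecko, the lizard, the moth | the lab module: the worm]
5. Engineer goes to the lab module with the moth.  [the storage bay: the frog, the gecko, the lizard | the lab module: the moth, the worm]
6. Engineer goes back to the storage bay alone.  [the storage bay: the frog, the gecko, the lizard | the lab module: the moth, the worm]
7. Engineer goes to the lab module with the gecko.  [the storage bay: the frog, the lizard | the lab module: the gecko, the moth, the worm]
8. Engineer goes back to the storage bay alone.  [the storage bay: the frog, the lizard | the lab module: the gecko, the moth, the worm]
9. Engineer goes to the lab module with the frog.  [the storage bay: the lizard | the lab module: the frog, the gecko, the moth, the worm]
10. Engineer goes back to the storage bay alone.  [the storage bay: the lizard | the lab module: the frog, the gecko, the moth, the worm]
11. Engineer goes to the lab module with the lizard.  [the storage bay: — | the lab module: the frog, the gecko, the lizard, the moth, the worm]

11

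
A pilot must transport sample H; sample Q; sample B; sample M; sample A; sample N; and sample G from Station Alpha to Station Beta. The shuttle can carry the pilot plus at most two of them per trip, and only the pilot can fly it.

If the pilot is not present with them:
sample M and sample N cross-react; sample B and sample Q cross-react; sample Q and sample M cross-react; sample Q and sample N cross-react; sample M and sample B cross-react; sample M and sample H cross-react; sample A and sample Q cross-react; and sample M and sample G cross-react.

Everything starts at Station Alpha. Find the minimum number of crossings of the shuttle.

11

Counting alone: the pilot can take at most 2 across per trip to Station Beta, so moving all 7 needs at least 4 loaded trips out, with a return between consecutive ones — at least 7 crossings.
The safety rule pushes this higher. Following every safe sequence of crossings, the most of the 7 that can be at Station Beta as the shuttle arrives there on crossings 7, 9 is 5, 6 respectively — never all 7.
So no plan with fewer than 11 crossings exists, and this one achieves 11:
1. Pilot goes to Station Beta with sample M and sample Q.  [Station Alpha: sample A, sample B, sample G, sample H, sample N | Station Beta: sample M, sample Q]
2. Pilot goes back to Station Alpha with sample Q.  [Station Alpha: sample A, sample B, sample G, sample H, sample N, sample Q | Station Beta: sample M]
3. Pilot goes to Station Beta with sample H and sample Q.  [Station Alpha: sample A, sample B, sample G, sample N | Station Beta: sample H, sample M, sample Q]
4. Pilot goes back to Station Alpha with sample M.  [Station Alpha: sample A, sample B, sample G, sample M, sample N | Station Beta: sample H, sample Q]
5. Pilot goes to Station Beta with sample G and sample M.  [Station Alpha: sample A, sample B, sample N | Station Beta: sample G, sample H, sample M, sample Q]
6. Pilot goes back to Station Alpha with sample M.  [Station Alpha: sample A, sample B, sample M, sample N | Station Beta: sample G, sample H, sample Q]
7. Pilot goes to Station Beta with sample B and sample N.  [Station Alpha: sample A, sample M | Station Beta: sample B, sample G, sample H, sample N, sample Q]
8. Pilot goes back to Station Alpha with sample Q.  [Station Alpha: sample A, sample M, sample Q | Station Beta: sample B, sample G, sample H, sample N]
9. Pilot goes to Station Beta with sample A and sample Q.  [Station Alpha: sample M | Station Beta: sample A, sample B, sample G, sample H, sample N, sample Q]
10. Pilot goes back to Station Alpha with sample Q.  [Station Alpha: sample M, sample Q | Station Beta: sample A, sample B, sample G, sample H, sample N]
11. Pilot goes to Station Beta with sample M and sample Q.  [Station Alpha: — | Station Beta: sample A, sample B, sample G, sample H, sample M, sample N, sample Q]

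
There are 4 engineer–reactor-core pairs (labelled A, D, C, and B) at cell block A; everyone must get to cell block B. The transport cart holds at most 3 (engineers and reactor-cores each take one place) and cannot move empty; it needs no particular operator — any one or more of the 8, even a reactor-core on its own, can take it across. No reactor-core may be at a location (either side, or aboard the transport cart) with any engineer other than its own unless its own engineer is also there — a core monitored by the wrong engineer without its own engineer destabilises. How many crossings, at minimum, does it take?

Counting alone: each trip to cell block B takes at most 3 across and each return brings at least 1 back, so after t trips out (and t−1 returns) at most 3t − (t−1) of the 8 are across; that first reaches 8 at t = 4, so at least 7 crossings are needed.
The safety rule pushes this higher. Following every safe sequence of crossings, the most of the 8 that can be at cell block B as the transport cart arrives there on crossing 7 is 7 — never all 8.
So no plan with fewer than 9 crossings exists, and this one achieves 9:
1. engineer A and reactor-core A cross → cell block B.
2. engineer A crosses ← cell block A.
3. engineer A, engineer D, and reactor-core D cross → cell block B.
4. engineer A and reactor-core A cross ← cell block A.
5. engineer A, engineer B, and engineer C cross → cell block B.
6. reactor-core D crosses ← cell block A.
7. reactor-core A and reactor-core D cross → cell block B.
8. reactor-core A crosses ← cell block A.
9. reactor-core A, reactor-core B, and reactor-core C cross → cell block B.

9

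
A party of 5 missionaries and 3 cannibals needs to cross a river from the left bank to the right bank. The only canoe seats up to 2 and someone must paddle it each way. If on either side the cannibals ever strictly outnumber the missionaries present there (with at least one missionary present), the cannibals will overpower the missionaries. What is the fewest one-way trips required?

13

Counting alone: each trip to the right bank takes at most 2 across and each return brings at least 1 back, so after t trips out (and t−1 returns) at most 2t − (t−1) of the 8 are across; that first reaches 8 at t = 7, so at least 13 crossings are needed.
The plan below uses exactly 13 crossings, so it is optimal:
1. 2 cannibals → the right bank.  (the left bank: 5M 1C; the right bank: 0M 2C)
2. 1 cannibal ← the left bank.  (the left bank: 5M 2C; the right bank: 0M 1C)
3. 2 cannibals → the right bank.  (the left bank: 5M 0C; the right bank: 0M 3C)
4. 1 cannibal ← the left bank.  (the left bank: 5M 1C; the right bank: 0M 2C)
5. 2 missionaries → the right bank.  (the left bank: 3M 1C; the right bank: 2M 2C)
6. 1 cannibal ← the left bank.  (the left bank: 3M 2C; the right bank: 2M 1C)
7. 1 missionary and 1 cannibal → the right bank.  (the left bank: 2M 1C; the right bank: 3M 2C)
8. 1 cannibal ← the left bank.  (the left bank: 2M 2C; the right bank: 3M 1C)
9. 2 cannibals → the right bank.  (the left bank: 2M 0C; the right bank: 3M 3C)
10. 1 cannibal ← the left bank.  (the left bank: 2M 1C; the right bank: 3M 2C)
11. 1 missionary and 1 cannibal → the right bank.  (the left bank: 1M 0C; the right bank: 4M 3C)
12. 1 cannibal ← the left bank.  (the left bank: 1M 1C; the right bank: 4M 2C)
13. 1 missionary and 1 cannibal → the right bank.  (the left bank: 0M 0C; the right bank: 5M 3C)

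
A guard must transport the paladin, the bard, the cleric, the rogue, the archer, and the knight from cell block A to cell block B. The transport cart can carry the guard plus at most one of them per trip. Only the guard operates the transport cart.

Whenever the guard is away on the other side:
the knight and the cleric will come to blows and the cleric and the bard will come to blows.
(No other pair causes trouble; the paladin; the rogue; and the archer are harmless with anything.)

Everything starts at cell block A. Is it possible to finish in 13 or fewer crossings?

Yes

Yes — this plan uses 13 crossings (≤ 13):
1. Guard goes to cell block B with the cleric.  [cell block A: the archer, the bard, the knight, the paladin, the rogue | cell block B: the cleric]
2. Guard goes back to cell block A alone.  [cell block A: the archer, the bard, the knight, the paladin, the rogue | cell block B: the cleric]
3. Guard goes to cell block B with the paladin.  [cell block A: the archer, the bard, the knight, the rogue | cell block B: the cleric, the paladin]
4. Guard goes back to cell block A alone.  [cell block A: the archer, the bard, the knight, the rogue | cell block B: the cleric, the paladin]
5. Guard goes to cell block B with the bard.  [cell block A: the archer, the knight, the rogue | cell block B: the bard, the cleric, the paladin]
6. Guard goes back to cell block A with the cleric.  [cell block A: the archer, the cleric, the knight, the rogue | cell block B: the bard, the paladin]
7. Guard goes to cell block B with the knight.  [cell block A: the archer, the cleric, the rogue | cell block B: the bard, the knight, the paladin]
8. Guard goes back to cell block A alone.  [cell block A: the archer, the cleric, the rogue | cell block B: the bard, the knight, the paladin]
9. Guard goes to cell block B with the rogue.  [cell block A: the archer, the cleric | cell block B: the bard, the knight, the paladin, the rogue]
10. Guard goes back to cell block A alone.  [cell block A: the archer, the cleric | cell block B: the bard, the knight, the paladin, the rogue]
11. Guard goes to cell block B with the archer.  [cell block A: the cleric | cell block B: the archer, the bard, the knight, the paladin, the rogue]
12. Guard goes back to cell block A alone.  [cell block A: the cleric | cell block B: the archer, the bard, the knight, the paladin, the rogue]
13. Guard goes to cell block B with the cleric.  [cell block A: — | cell block B: the archer, the bard, the cleric, the knight, the paladin, the rogue]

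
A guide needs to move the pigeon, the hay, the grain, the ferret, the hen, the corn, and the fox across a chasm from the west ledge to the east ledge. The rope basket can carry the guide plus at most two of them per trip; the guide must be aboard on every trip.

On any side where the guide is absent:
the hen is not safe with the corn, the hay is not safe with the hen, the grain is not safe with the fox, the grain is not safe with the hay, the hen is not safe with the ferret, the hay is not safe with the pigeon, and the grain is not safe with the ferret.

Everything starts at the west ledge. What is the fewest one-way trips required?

Whatever the first load, the items left behind include a forbidden pair without the guide. No opening move is safe, so no plan exists.

impossible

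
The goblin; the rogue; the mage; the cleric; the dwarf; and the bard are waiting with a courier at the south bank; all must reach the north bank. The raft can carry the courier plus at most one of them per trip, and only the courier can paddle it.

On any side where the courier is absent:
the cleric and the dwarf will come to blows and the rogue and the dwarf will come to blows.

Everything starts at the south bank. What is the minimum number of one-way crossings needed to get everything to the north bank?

13

Counting alone: the courier can take at most 1 across per trip to the north bank, so moving all 6 needs at least 6 loaded trips out, with a return between consecutive ones — at least 11 crossings.
The safety rule pushes this higher. Following every safe sequence of crossings, the most of the 6 that can be at the north bank as the raft arrives there on crossing 11 is 5 — never all 6.
So no plan with fewer than 13 crossings exists, and this one achieves 13:
1. Courier goes to the north bank with the dwarf.  [the south bank: the bard, the cleric, the goblin, the mage, the rogue | the north bank: the dwarf]
2. Courier goes back to the south bank alone.  [the south bank: the bard, the cleric, the goblin, the mage, the rogue | the north bank: the dwarf]
3. Courier goes to the north bank with the goblin.  [the south bank: the bard, the cleric, the mage, the rogue | the north bank: the dwarf, the goblin]
4. Courier goes back to the south bank alone.  [the south bank: the bard, the cleric, the mage, the rogue | the north bank: the dwarf, the goblin]
5. Courier goes to the north bank with the rogue.  [the south bank: the bard, the cleric, the mage | the north bank: the dwarf, the goblin, the rogue]
6. Courier goes back to the south bank with the dwarf.  [the south bank: the bard, the cleric, the dwarf, the mage | the north bank: the goblin, the rogue]
7. Courier goes to the north bank with the cleric.  [the south bank: the bard, the dwarf, the mage | the north bank: the cleric, the goblin, the rogue]
8. Courier goes back to the south bank alone.  [the south bank: the bard, the dwarf, the mage | the north bank: the cleric, the goblin, the rogue]
9. Courier goes to the north bank with the mage.  [the south bank: the bard, the dwarf | the north bank: the cleric, the goblin, the mage, the rogue]
10. Courier goes back to the south bank alone.  [the south bank: the bard, the dwarf | the north bank: the cleric, the goblin, the mage, the rogue]
11. Courier goes to the north bank with the bard.  [the south bank: the dwarf | the north bank: the bard, the cleric, the goblin, the mage, the rogue]
12. Courier goes back to the south bank alone.  [the south bank: the dwarf | the north bank: the bard, the cleric, the goblin, the mage, the rogue]
13. Courier goes to the north bank with the dwarf.  [the south bank: — | the north bank: the bard, the cleric, the dwarf, the goblin, the mage, the rogue]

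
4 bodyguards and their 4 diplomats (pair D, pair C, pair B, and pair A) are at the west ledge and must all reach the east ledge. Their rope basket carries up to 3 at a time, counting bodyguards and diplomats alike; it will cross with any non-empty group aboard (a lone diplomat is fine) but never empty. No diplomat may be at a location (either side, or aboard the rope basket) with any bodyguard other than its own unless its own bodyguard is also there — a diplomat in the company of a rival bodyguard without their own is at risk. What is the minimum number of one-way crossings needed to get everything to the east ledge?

Counting alone: each trip to the east ledge takes at most 3 across and each return brings at least 1 back, so after t trips out (and t−1 returns) at most 3t − (t−1) of the 8 are across; that first reaches 8 at t = 4, so at least 7 crossings are needed.
The safety rule pushes this higher. Following every safe sequence of crossings, the most of the 8 that can be at the east ledge as the rope basket arrives there on crossing 7 is 7 — never all 8.
So no plan with fewer than 9 crossings exists, and this one achieves 9:
1. bodyguard D and diplomat D cross → the east ledge.
2. bodyguard D crosses ← the west ledge.
3. bodyguard C, bodyguard D, and diplomat C cross → the east ledge.
4. bodyguard D and diplomat D cross ← the west ledge.
5. bodyguard A, bodyguard B, and bodyguard D cross → the east ledge.
6. diplomat C crosses ← the west ledge.
7. diplomat C and diplomat D cross → the east ledge.
8. diplomat D crosses ← the west ledge.
9. diplomat A, diplomat B, and diplomat D cross → the east ledge.

9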